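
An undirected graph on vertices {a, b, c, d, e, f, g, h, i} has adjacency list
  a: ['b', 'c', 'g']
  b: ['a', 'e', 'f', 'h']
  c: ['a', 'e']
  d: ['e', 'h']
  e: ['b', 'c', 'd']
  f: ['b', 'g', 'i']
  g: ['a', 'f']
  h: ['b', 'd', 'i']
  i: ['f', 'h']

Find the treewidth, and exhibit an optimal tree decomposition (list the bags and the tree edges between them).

Treewidth 3.
Bags: B1 = {c, d, e, h}  B2 = {b, c, e, h}  B3 = {a, b, c, h}  B4 = {a, b, h, i}  B5 = {a, b, f, i}  B6 = {a, f, g, i}
Tree: B1–B2, B2–B3, B3–B4, B4–B5, B5–B6

Each bag holds 4 vertices, so the decomposition has width 3, which upper-bounds the treewidth. For the lower bound: the 4 vertex sets {c,d,e}, {h}, {b}, {a,f,g,i} are disjoint, each induces a connected subgraph, and every pair is joined by at least one edge of G. Contracting each set to a single vertex therefore yields K_{4} as a minor, and since treewidth is minor-monotone, tw(G) ≥ tw(K_{4}) = 3. Combining the bounds, tw(G) = 3.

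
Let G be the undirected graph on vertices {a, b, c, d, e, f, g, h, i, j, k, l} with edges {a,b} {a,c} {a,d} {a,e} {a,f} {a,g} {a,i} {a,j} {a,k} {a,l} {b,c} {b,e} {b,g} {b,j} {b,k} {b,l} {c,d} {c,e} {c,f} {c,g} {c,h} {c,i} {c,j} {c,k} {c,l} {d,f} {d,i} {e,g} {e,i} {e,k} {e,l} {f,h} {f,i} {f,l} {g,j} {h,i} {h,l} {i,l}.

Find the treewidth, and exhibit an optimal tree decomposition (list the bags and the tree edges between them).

Every bag has size at most 5, so the width is 5 − 1 = 4 and tw(G) ≤ 4. For the lower bound, the 5 vertices {c, f, h, i, l} are pairwise adjacent, and any tree decomposition puts a clique entirely inside one bag — forcing width ≥ 4. The upper and lower bounds meet at 4, so that is the treewidth.

Treewidth 4.
One optimal decomposition is:
Bags: B1 = {a, c, f, i, l}  B2 = {a, c, e, i, l}  B3 = {c, f, h, i, l}  B4 = {a, c, d, f, i}  B5 = {a, b, c, e, l}  B6 = {a, b, c, e, g}  B7 = {a, b, c, g, j}  B8 = {a, b, c, e, k}
Tree: B1–B2, B1–B3, B1–B4, B2–B5, B5–B6, B6–B7, B5–B8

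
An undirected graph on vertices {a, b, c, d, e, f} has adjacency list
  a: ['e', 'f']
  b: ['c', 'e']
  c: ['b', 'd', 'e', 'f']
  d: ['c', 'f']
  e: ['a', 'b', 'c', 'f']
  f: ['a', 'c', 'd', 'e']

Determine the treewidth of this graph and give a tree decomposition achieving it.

Treewidth 2.
One such decomposition:
Bags: B1 = {c, e, f}  B2 = {a, e, f}  B3 = {b, c, e}  B4 = {c, d, f}
Tree: B1–B2, B1–B3, B1–B4

Each bag holds 3 vertices, so the decomposition has width 2, which upper-bounds the treewidth. Conversely, {c, d, f} is a clique of size 3, and the vertices of any clique must share a bag in every tree decomposition; so some bag has ≥ 3 vertices and tw(G) ≥ 2. Hence tw(G) = 2 exactly.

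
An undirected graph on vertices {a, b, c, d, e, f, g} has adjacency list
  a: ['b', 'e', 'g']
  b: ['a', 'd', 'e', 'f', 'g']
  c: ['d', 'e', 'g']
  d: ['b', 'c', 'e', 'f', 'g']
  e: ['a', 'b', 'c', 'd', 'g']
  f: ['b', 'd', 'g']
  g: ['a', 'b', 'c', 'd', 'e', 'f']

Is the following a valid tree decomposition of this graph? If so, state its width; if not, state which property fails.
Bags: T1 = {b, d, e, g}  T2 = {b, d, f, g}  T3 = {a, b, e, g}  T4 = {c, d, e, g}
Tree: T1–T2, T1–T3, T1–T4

Checking the three conditions: (i) the bags cover all of {a, b, c, d, e, f, g}; (ii) for each edge, some bag contains both endpoints; (iii) the bags containing any fixed vertex form a subtree. All hold, so the decomposition is valid with width 4 − 1 = 3.

Yes; width 3.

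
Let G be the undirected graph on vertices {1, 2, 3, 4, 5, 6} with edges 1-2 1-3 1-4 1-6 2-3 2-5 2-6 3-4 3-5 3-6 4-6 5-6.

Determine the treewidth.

A width-3 tree decomposition is:
Bags: B1 = {1, 2, 3, 6}  B2 = {2, 3, 5, 6}  B3 = {1, 3, 4, 6}
Tree: B1–B2, B1–B3
The largest bag has 4 vertices, giving width 3; this decomposition certifies tw(G) ≤ 3. Conversely, {1, 2, 3, 6} is a clique of size 4, and the vertices of any clique must share a bag in every tree decomposition; so some bag has ≥ 4 vertices and tw(G) ≥ 3. The upper and lower bounds meet at 3, so that is the treewidth.

3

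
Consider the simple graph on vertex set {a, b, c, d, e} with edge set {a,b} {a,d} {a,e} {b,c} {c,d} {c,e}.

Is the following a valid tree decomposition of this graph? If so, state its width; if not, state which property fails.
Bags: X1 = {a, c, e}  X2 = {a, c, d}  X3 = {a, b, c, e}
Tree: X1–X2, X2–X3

No — bags containing vertex e are not connected in the tree.

A tree decomposition must satisfy three properties: every vertex lies in some bag; for every edge, both endpoints lie together in some bag; and for every vertex, the bags containing it form a connected subtree. Here bags containing vertex e are not connected in the tree, so the decomposition is invalid.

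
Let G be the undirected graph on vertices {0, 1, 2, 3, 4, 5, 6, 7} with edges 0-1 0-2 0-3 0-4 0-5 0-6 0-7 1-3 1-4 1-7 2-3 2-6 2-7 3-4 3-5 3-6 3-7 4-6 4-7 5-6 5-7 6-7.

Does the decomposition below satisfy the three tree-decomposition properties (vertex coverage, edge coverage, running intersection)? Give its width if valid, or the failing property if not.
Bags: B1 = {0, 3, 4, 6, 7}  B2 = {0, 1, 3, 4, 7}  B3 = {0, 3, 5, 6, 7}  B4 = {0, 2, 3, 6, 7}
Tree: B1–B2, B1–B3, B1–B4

Checking the three conditions: (i) the bags cover all of {0, 1, 2, 3, 4, 5, 6, 7}; (ii) for each edge, some bag contains both endpoints; (iii) the bags containing any fixed vertex form a subtree. All hold, so the decomposition is valid with width 5 − 1 = 4.

Yes; width 4.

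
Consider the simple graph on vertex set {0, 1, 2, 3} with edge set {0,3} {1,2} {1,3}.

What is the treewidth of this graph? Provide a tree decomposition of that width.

Treewidth 1.
One optimal decomposition is:
Bags: B1 = {1, 2}  B2 = {1, 3}  B3 = {0, 3}
Tree: B1–B2, B2–B3

Every bag has size at most 2, so the width is 2 − 1 = 1 and tw(G) ≤ 1. G has an edge, so its treewidth is at least 1. Hence tw(G) = 1 exactly.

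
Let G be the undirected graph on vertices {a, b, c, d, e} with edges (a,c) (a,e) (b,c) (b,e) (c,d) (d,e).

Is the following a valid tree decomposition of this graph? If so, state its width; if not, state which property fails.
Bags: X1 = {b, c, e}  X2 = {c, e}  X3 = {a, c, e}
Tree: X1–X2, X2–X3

A tree decomposition must satisfy three properties: every vertex lies in some bag; for every edge, both endpoints lie together in some bag; and for every vertex, the bags containing it form a connected subtree. Here vertex d appears in no bag, so the decomposition is invalid.

No — vertex d appears in no bag.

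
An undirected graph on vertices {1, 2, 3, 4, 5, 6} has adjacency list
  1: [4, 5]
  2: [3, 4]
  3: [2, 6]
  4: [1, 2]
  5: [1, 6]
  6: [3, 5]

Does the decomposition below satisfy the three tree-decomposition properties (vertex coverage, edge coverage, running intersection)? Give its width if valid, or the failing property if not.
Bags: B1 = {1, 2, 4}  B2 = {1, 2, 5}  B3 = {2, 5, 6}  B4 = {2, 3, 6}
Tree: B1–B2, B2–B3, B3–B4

Yes; width 2.

Every vertex of G appears in some bag (union = {1, 2, 3, 4, 5, 6}); every edge is covered by a bag; and for each vertex v the set of bags containing v is connected in the bag tree. The decomposition is therefore valid. The largest bag has 3 vertices, so the width is 2.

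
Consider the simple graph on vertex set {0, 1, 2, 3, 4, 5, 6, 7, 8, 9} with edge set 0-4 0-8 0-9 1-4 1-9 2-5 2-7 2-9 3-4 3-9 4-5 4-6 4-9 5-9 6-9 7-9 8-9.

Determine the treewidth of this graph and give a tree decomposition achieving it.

Each bag holds 3 vertices, so the decomposition has width 2, which upper-bounds the treewidth. On the other hand G contains the 3-clique {0, 8, 9}. A clique must lie in a single bag of any decomposition, so no decomposition can have width below 2. The upper and lower bounds meet at 2, so that is the treewidth.

Treewidth 2.
Bags: B1 = {4, 6, 9}  B2 = {4, 5, 9}  B3 = {0, 4, 9}  B4 = {0, 8, 9}  B5 = {3, 4, 9}  B6 = {1, 4, 9}  B7 = {2, 5, 9}  B8 = {2, 7, 9}
Tree: B1–B2, B2–B3, B3–B4, B3–B5, B2–B6, B2–B7, B7–B8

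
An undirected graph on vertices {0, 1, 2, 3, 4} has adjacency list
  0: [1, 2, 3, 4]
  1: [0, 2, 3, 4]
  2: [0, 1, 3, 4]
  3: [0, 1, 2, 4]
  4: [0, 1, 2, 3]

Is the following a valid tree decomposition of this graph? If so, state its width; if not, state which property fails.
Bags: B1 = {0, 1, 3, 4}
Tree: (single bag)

A tree decomposition must satisfy three properties: every vertex lies in some bag; for every edge, both endpoints lie together in some bag; and for every vertex, the bags containing it form a connected subtree. Here vertex 2 appears in no bag, so the decomposition is invalid.

No — vertex 2 appears in no bag.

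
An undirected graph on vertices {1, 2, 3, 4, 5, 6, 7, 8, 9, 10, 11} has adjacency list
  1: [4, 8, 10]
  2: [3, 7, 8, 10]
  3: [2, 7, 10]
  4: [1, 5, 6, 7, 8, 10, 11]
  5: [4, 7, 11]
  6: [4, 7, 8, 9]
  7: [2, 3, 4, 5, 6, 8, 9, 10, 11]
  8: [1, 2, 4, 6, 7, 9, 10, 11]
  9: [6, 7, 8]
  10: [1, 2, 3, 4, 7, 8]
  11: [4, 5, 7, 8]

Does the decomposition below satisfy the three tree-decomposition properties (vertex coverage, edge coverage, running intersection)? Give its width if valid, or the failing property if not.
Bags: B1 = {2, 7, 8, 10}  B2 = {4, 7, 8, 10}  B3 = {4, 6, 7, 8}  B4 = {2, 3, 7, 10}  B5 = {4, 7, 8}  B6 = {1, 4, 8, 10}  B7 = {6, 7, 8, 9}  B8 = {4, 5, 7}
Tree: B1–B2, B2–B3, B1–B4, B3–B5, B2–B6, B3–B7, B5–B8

No — vertex 11 appears in no bag.

A tree decomposition must satisfy three properties: every vertex lies in some bag; for every edge, both endpoints lie together in some bag; and for every vertex, the bags containing it form a connected subtree. Here vertex 11 appears in no bag, so the decomposition is invalid.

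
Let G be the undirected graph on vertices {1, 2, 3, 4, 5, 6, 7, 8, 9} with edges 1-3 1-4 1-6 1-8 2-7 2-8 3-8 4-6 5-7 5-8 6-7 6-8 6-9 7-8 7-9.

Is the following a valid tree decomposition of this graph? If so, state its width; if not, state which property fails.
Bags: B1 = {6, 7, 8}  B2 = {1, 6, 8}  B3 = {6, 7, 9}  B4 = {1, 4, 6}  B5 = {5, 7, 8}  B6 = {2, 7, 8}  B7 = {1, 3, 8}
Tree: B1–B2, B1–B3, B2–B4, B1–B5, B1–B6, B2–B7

Yes; width 2.

Checking the three conditions: (i) the bags cover all of {1, 2, 3, 4, 5, 6, 7, 8, 9}; (ii) for each edge, some bag contains both endpoints; (iii) the bags containing any fixed vertex form a subtree. All hold, so the decomposition is valid with width 3 − 1 = 2.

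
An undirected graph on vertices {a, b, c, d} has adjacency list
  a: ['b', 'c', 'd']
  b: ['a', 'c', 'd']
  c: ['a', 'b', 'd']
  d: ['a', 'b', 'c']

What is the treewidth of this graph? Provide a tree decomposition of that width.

Treewidth 3.
One optimal decomposition is:
Bags: B1 = {a, b, c, d}
Tree: (single bag)

With just one bag of size 4, the width is 4 − 1 = 3, so tw(G) ≤ 3. On the other hand G contains the 4-clique {a, b, c, d}. A clique must lie in a single bag of any decomposition, so no decomposition can have width below 3. Therefore the treewidth is 3.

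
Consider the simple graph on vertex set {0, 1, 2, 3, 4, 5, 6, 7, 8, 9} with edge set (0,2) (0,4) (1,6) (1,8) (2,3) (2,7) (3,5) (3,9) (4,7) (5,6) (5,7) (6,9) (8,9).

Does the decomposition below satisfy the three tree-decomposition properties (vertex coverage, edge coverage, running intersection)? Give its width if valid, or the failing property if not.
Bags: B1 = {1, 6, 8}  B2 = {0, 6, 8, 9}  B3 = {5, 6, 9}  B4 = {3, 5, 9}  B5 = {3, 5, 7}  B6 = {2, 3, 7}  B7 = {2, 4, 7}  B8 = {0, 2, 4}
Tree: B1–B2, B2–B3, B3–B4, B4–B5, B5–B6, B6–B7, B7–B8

A tree decomposition must satisfy three properties: every vertex lies in some bag; for every edge, both endpoints lie together in some bag; and for every vertex, the bags containing it form a connected subtree. Here bags containing vertex 0 are not connected in the tree, so the decomposition is invalid.

No — bags containing vertex 0 are not connected in the tree.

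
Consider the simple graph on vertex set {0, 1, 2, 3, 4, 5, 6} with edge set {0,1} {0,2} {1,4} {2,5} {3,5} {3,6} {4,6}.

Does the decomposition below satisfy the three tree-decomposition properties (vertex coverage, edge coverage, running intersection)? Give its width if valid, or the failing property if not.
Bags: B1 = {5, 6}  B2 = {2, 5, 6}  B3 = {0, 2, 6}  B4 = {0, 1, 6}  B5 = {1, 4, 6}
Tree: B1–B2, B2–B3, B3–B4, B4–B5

A tree decomposition must satisfy three properties: every vertex lies in some bag; for every edge, both endpoints lie together in some bag; and for every vertex, the bags containing it form a connected subtree. Here vertex 3 appears in no bag, so the decomposition is invalid.

No — vertex 3 appears in no bag.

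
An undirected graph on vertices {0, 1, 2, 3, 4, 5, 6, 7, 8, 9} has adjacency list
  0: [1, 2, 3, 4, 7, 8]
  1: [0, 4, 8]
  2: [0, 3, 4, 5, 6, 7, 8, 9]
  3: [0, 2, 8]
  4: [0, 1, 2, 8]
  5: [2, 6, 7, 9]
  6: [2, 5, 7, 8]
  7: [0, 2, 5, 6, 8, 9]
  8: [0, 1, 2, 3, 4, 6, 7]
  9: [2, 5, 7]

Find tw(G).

A width-3 tree decomposition is:
Bags: B1 = {2, 6, 7, 8}  B2 = {0, 2, 7, 8}  B3 = {0, 2, 4, 8}  B4 = {2, 5, 6, 7}  B5 = {2, 5, 7, 9}  B6 = {0, 2, 3, 8}  B7 = {0, 1, 4, 8}
Tree: B1–B2, B2–B3, B1–B4, B4–B5, B2–B6, B3–B7
Every bag has size at most 4, so the width is 4 − 1 = 3 and tw(G) ≤ 3. For the lower bound, the 4 vertices {0, 1, 4, 8} are pairwise adjacent, and any tree decomposition puts a clique entirely inside one bag — forcing width ≥ 3. Therefore the treewidth is 3.

3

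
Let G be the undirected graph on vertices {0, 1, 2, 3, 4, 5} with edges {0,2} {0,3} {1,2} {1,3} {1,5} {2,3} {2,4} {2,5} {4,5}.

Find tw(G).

2

A width-2 tree decomposition is:
Bags: B1 = {2, 4, 5}  B2 = {1, 2, 5}  B3 = {1, 2, 3}  B4 = {0, 2, 3}
Tree: B1–B2, B2–B3, B3–B4
The largest bag has 3 vertices, giving width 2; this decomposition certifies tw(G) ≤ 2. For the lower bound, the 3 vertices {0, 2, 3} are pairwise adjacent, and any tree decomposition puts a clique entirely inside one bag — forcing width ≥ 2. Therefore the treewidth is 2.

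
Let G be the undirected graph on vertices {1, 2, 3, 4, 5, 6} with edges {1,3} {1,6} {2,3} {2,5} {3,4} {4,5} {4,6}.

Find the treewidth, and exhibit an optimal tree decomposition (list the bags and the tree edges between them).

Treewidth 2.
One optimal decomposition is:
Bags: B1 = {1, 4, 6}  B2 = {1, 3, 4}  B3 = {3, 4, 5}  B4 = {2, 3, 5}
Tree: B1–B2, B2–B3, B3–B4

Every bag has size at most 3, so the width is 3 − 1 = 2 and tw(G) ≤ 2. For the lower bound, G contains the cycle 6–1–3–4–6, so G is not a forest; only forests have treewidth ≤ 1, hence tw(G) ≥ 2. Therefore the treewidth is 2.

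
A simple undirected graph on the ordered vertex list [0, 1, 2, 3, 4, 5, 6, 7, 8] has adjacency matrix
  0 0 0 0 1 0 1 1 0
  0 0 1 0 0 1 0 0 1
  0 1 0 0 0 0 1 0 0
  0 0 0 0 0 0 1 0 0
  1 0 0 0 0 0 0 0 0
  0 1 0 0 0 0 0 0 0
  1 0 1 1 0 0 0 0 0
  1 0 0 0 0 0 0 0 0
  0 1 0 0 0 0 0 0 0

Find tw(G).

1

A width-1 tree decomposition is:
Bags: B1 = {1, 2}  B2 = {2, 6}  B3 = {1, 8}  B4 = {1, 5}  B5 = {0, 6}  B6 = {0, 4}  B7 = {0, 7}  B8 = {3, 6}
Tree: B1–B2, B1–B3, B3–B4, B2–B5, B5–B6, B6–B7, B2–B8
The largest bag has 2 vertices, giving width 1; this decomposition certifies tw(G) ≤ 1. Since G has at least one edge (e.g. 2–1), it is not an edgeless graph, so tw(G) ≥ 1. Hence tw(G) = 1 exactly.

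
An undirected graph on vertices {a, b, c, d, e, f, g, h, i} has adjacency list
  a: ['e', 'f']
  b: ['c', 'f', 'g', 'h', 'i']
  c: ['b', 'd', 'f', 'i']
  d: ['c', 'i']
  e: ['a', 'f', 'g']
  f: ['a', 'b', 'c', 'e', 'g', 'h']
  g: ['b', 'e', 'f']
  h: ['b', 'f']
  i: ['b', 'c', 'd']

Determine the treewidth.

2

A width-2 tree decomposition is:
Bags: B1 = {e, f, g}  B2 = {b, f, g}  B3 = {b, c, f}  B4 = {a, e, f}  B5 = {b, f, h}  B6 = {b, c, i}  B7 = {c, d, i}
Tree: B1–B2, B2–B3, B1–B4, B2–B5, B3–B6, B6–B7
The largest bag has 3 vertices, giving width 2; this decomposition certifies tw(G) ≤ 2. On the other hand G contains the 3-clique {c, d, i}. A clique must lie in a single bag of any decomposition, so no decomposition can have width below 2. Hence tw(G) = 2 exactly.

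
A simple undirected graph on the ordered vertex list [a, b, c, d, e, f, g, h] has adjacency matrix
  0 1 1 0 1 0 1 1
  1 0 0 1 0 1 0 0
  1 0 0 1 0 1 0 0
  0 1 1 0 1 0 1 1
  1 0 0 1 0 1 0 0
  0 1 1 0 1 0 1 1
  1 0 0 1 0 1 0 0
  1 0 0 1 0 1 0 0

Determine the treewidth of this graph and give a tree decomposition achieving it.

The largest bag has 4 vertices, giving width 3; this decomposition certifies tw(G) ≤ 3. For the lower bound: the 4 vertex sets {a,b}, {d,e}, {f}, {c} are disjoint, each induces a connected subgraph, and every pair is joined by at least one edge of G. Contracting each set to a single vertex therefore yields K_{4} as a minor, and since treewidth is minor-monotone, tw(G) ≥ tw(K_{4}) = 3. The upper and lower bounds meet at 3, so that is the treewidth.

Treewidth 3.
One optimal decomposition is:
Bags: B1 = {a, b, d, f}  B2 = {a, d, e, f}  B3 = {a, c, d, f}  B4 = {a, d, f, h}  B5 = {a, d, f, g}
Tree: B1–B2, B2–B3, B3–B4, B4–B5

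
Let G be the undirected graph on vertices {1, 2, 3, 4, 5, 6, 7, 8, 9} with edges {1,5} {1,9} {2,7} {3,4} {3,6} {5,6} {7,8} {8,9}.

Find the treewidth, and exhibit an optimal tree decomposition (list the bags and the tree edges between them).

Treewidth 1.
One optimal decomposition is:
Bags: B1 = {3, 4}  B2 = {3, 6}  B3 = {5, 6}  B4 = {1, 5}  B5 = {1, 9}  B6 = {8, 9}  B7 = {7, 8}  B8 = {2, 7}
Tree: B1–B2, B2–B3, B3–B4, B4–B5, B5–B6, B6–B7, B7–B8

The largest bag has 2 vertices, giving width 1; this decomposition certifies tw(G) ≤ 1. Any graph with an edge has treewidth ≥ 1, and G has the edge 4–3. Hence tw(G) = 1 exactly.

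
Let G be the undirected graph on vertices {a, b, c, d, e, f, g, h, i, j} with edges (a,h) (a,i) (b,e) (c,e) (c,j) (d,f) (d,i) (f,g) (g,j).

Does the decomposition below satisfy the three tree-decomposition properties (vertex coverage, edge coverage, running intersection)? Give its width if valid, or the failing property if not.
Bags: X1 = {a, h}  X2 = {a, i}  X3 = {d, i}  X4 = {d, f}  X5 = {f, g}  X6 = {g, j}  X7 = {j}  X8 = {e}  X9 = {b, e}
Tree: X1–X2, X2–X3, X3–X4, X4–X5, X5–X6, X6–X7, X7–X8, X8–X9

A tree decomposition must satisfy three properties: every vertex lies in some bag; for every edge, both endpoints lie together in some bag; and for every vertex, the bags containing it form a connected subtree. Here vertex c appears in no bag, so the decomposition is invalid.

No — vertex c appears in no bag.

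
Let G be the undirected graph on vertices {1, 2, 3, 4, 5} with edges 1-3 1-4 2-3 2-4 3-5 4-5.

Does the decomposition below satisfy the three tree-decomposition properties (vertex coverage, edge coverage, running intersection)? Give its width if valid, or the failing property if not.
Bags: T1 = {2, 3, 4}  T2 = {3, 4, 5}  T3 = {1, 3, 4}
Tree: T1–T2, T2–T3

Every vertex of G appears in some bag (union = {1, 2, 3, 4, 5}); every edge is covered by a bag; and for each vertex v the set of bags containing v is connected in the bag tree. The decomposition is therefore valid. The largest bag has 3 vertices, so the width is 2.

Yes; width 2.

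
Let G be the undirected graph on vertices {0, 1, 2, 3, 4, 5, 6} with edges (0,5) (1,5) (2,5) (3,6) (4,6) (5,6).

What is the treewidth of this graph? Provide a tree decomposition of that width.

Every bag has size at most 2, so the width is 2 − 1 = 1 and tw(G) ≤ 1. G has an edge, so its treewidth is at least 1. Combining the bounds, tw(G) = 1.

Treewidth 1.
Bags: B1 = {5, 6}  B2 = {2, 5}  B3 = {4, 6}  B4 = {0, 5}  B5 = {3, 6}  B6 = {1, 5}
Tree: B1–B2, B1–B3, B1–B4, B3–B5, B2–B6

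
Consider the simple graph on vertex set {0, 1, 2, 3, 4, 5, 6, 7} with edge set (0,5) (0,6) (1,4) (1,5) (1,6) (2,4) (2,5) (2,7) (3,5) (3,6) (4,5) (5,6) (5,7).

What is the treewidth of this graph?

2

A width-2 tree decomposition is:
Bags: B1 = {1, 4, 5}  B2 = {1, 5, 6}  B3 = {2, 4, 5}  B4 = {3, 5, 6}  B5 = {0, 5, 6}  B6 = {2, 5, 7}
Tree: B1–B2, B1–B3, B2–B4, B2–B5, B3–B6
Every bag has size at most 3, so the width is 3 − 1 = 2 and tw(G) ≤ 2. For the lower bound, the 3 vertices {2, 4, 5} are pairwise adjacent, and any tree decomposition puts a clique entirely inside one bag — forcing width ≥ 2. The upper and lower bounds meet at 2, so that is the treewidth.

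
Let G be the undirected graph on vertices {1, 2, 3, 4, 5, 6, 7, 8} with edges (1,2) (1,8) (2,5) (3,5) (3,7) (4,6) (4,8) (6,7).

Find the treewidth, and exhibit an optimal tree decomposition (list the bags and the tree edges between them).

The largest bag has 3 vertices, giving width 2; this decomposition certifies tw(G) ≤ 2. For the lower bound, G contains the cycle 8–4–6–7–3–5–2–1–8, so G is not a forest; only forests have treewidth ≤ 1, hence tw(G) ≥ 2. Therefore the treewidth is 2.

Treewidth 2.
Bags: B1 = {4, 6, 8}  B2 = {6, 7, 8}  B3 = {3, 7, 8}  B4 = {3, 5, 8}  B5 = {2, 5, 8}  B6 = {1, 2, 8}
Tree: B1–B2, B2–B3, B3–B4, B4–B5, B5–B6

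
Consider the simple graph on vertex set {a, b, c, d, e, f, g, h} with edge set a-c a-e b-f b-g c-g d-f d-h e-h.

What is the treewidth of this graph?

A width-2 tree decomposition is:
Bags: B1 = {d, f, h}  B2 = {e, f, h}  B3 = {a, e, f}  B4 = {a, c, f}  B5 = {c, f, g}  B6 = {b, f, g}
Tree: B1–B2, B2–B3, B3–B4, B4–B5, B5–B6
Each bag holds 3 vertices, so the decomposition has width 2, which upper-bounds the treewidth. Since f–d–h–e–a–c–g–b–f is a cycle in G, G is not acyclic. Forests are exactly the graphs of treewidth ≤ 1, so tw(G) ≥ 2. Hence tw(G) = 2 exactly.

2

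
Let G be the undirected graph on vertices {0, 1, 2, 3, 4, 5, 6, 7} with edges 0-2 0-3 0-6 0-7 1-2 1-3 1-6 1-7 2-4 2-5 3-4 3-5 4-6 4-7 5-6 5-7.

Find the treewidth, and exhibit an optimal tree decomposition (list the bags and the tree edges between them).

Each bag holds 5 vertices, so the decomposition has width 4, which upper-bounds the treewidth. For the lower bound: the 5 vertex sets {5,7}, {1,2}, {0,3}, {6}, {4} are disjoint, each induces a connected subgraph, and every pair is joined by at least one edge of G. Contracting each set to a single vertex therefore yields K_{5} as a minor, and since treewidth is minor-monotone, tw(G) ≥ tw(K_{5}) = 4. Hence tw(G) = 4 exactly.

Treewidth 4.
Bags: B1 = {2, 3, 5, 6, 7}  B2 = {1, 2, 3, 6, 7}  B3 = {0, 2, 3, 6, 7}  B4 = {2, 3, 4, 6, 7}
Tree: B1–B2, B2–B3, B3–B4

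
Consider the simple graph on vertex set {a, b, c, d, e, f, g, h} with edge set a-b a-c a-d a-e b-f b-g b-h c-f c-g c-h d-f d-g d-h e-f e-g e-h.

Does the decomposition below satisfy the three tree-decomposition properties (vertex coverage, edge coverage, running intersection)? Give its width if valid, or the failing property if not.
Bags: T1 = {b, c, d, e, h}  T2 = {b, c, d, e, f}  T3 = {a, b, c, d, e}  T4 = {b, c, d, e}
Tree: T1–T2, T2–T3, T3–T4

No — vertex g appears in no bag.

A tree decomposition must satisfy three properties: every vertex lies in some bag; for every edge, both endpoints lie together in some bag; and for every vertex, the bags containing it form a connected subtree. Here vertex g appears in no bag, so the decomposition is invalid.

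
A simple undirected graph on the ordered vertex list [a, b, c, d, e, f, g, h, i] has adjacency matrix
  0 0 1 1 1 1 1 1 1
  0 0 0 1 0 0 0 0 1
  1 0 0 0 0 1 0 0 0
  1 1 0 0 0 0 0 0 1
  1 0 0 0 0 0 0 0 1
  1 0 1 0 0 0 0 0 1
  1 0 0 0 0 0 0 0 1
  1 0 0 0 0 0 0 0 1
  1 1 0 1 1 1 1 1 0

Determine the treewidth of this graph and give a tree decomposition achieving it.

Treewidth 2.
One such decomposition:
Bags: B1 = {a, d, i}  B2 = {a, f, i}  B3 = {a, e, i}  B4 = {a, h, i}  B5 = {a, c, f}  B6 = {a, g, i}  B7 = {b, d, i}
Tree: B1–B2, B2–B3, B1–B4, B2–B5, B1–B6, B1–B7

Every bag has size at most 3, so the width is 3 − 1 = 2 and tw(G) ≤ 2. For the lower bound, the 3 vertices {a, c, f} are pairwise adjacent, and any tree decomposition puts a clique entirely inside one bag — forcing width ≥ 2. Combining the bounds, tw(G) = 2.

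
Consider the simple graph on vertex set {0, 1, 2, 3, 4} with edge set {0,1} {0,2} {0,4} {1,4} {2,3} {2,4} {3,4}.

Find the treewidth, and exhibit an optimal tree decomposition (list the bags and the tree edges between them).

Every bag has size at most 3, so the width is 3 − 1 = 2 and tw(G) ≤ 2. For the lower bound, the 3 vertices {0, 1, 4} are pairwise adjacent, and any tree decomposition puts a clique entirely inside one bag — forcing width ≥ 2. Hence tw(G) = 2 exactly.

Treewidth 2.
One such decomposition:
Bags: B1 = {0, 2, 4}  B2 = {0, 1, 4}  B3 = {2, 3, 4}
Tree: B1–B2, B1–B3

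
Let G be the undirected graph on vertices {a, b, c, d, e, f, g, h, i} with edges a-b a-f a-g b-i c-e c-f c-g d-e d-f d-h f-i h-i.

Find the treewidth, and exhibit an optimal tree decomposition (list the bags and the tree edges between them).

The largest bag has 4 vertices, giving width 3; this decomposition certifies tw(G) ≤ 3. For the lower bound: the 4 vertex sets {d,e,h}, {c}, {f}, {a,b,g,i} are disjoint, each induces a connected subgraph, and every pair is joined by at least one edge of G. Contracting each set to a single vertex therefore yields K_{4} as a minor, and since treewidth is minor-monotone, tw(G) ≥ tw(K_{4}) = 3. The upper and lower bounds meet at 3, so that is the treewidth.

Treewidth 3.
One such decomposition:
Bags: B1 = {c, d, e, h}  B2 = {c, d, f, h}  B3 = {c, f, h, i}  B4 = {c, f, g, i}  B5 = {a, f, g, i}  B6 = {a, b, g, i}
Tree: B1–B2, B2–B3, B3–B4, B4–B5, B5–B6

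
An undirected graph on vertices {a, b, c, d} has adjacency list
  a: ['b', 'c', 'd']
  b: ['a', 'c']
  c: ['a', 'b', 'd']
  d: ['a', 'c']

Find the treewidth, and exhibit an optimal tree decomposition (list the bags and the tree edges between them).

Every bag has size at most 3, so the width is 3 − 1 = 2 and tw(G) ≤ 2. On the other hand G contains the 3-clique {a, c, d}. A clique must lie in a single bag of any decomposition, so no decomposition can have width below 2. Combining the bounds, tw(G) = 2.

Treewidth 2.
Bags: B1 = {a, b, c}  B2 = {a, c, d}
Tree: B1–B2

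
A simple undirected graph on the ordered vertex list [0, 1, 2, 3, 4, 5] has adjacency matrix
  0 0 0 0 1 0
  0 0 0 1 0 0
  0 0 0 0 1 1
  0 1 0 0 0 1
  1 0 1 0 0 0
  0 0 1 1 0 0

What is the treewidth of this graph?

1

A width-1 tree decomposition is:
Bags: B1 = {1, 3}  B2 = {3, 5}  B3 = {2, 5}  B4 = {2, 4}  B5 = {0, 4}
Tree: B1–B2, B2–B3, B3–B4, B4–B5
Every bag has size at most 2, so the width is 2 − 1 = 1 and tw(G) ≤ 1. G has an edge, so its treewidth is at least 1. Therefore the treewidth is 1.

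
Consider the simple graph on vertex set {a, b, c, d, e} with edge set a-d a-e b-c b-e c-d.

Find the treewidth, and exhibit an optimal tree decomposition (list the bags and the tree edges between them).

The largest bag has 3 vertices, giving width 2; this decomposition certifies tw(G) ≤ 2. The edges d–a–e–b–c–d form a cycle, so G is not a tree and its treewidth is at least 2. The upper and lower bounds meet at 2, so that is the treewidth.

Treewidth 2.
Bags: B1 = {a, d, e}  B2 = {b, d, e}  B3 = {b, c, d}
Tree: B1–B2, B2–B3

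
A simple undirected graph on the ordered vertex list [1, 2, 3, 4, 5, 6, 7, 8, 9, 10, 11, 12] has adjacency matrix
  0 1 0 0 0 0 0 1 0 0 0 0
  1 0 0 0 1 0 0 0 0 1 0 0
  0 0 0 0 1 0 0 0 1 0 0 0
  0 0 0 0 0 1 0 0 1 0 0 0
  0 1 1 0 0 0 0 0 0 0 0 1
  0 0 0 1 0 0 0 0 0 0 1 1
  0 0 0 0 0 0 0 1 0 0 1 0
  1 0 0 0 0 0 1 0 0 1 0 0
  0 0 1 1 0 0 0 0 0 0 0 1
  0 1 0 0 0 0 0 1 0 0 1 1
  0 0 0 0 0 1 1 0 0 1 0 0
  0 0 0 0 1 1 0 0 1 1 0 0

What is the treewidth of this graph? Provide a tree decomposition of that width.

Each bag holds 4 vertices, so the decomposition has width 3, which upper-bounds the treewidth. For the lower bound: the 4 vertex sets {3,4,9}, {5}, {12}, {2,6,10,11} are disjoint, each induces a connected subgraph, and every pair is joined by at least one edge of G. Contracting each set to a single vertex therefore yields K_{4} as a minor, and since treewidth is minor-monotone, tw(G) ≥ tw(K_{4}) = 3. Hence tw(G) = 3 exactly.

Treewidth 3.
One optimal decomposition is:
Bags: B1 = {3, 4, 5, 9}  B2 = {4, 5, 9, 12}  B3 = {4, 5, 6, 12}  B4 = {2, 5, 6, 12}  B5 = {2, 6, 10, 12}  B6 = {2, 6, 10, 11}  B7 = {1, 2, 10, 11}  B8 = {1, 8, 10, 11}  B9 = {1, 7, 8, 11}
Tree: B1–B2, B2–B3, B3–B4, B4–B5, B5–B6, B6–B7, B7–B8, B8–B9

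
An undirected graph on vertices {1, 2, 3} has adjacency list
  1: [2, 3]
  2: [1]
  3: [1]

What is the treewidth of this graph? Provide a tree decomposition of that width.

Treewidth 1.
One such decomposition:
Bags: B1 = {1, 2}  B2 = {1, 3}
Tree: B1–B2

Each bag holds 2 vertices, so the decomposition has width 1, which upper-bounds the treewidth. G has an edge, so its treewidth is at least 1. Combining the bounds, tw(G) = 1.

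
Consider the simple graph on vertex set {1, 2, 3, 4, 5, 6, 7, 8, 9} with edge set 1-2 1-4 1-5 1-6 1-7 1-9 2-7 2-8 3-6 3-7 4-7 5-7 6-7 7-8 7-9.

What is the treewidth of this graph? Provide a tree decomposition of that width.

Treewidth 2.
Bags: B1 = {3, 6, 7}  B2 = {1, 6, 7}  B3 = {1, 7, 9}  B4 = {1, 2, 7}  B5 = {1, 4, 7}  B6 = {1, 5, 7}  B7 = {2, 7, 8}
Tree: B1–B2, B2–B3, B2–B4, B2–B5, B4–B6, B4–B7

Every bag has size at most 3, so the width is 3 − 1 = 2 and tw(G) ≤ 2. For the lower bound, the 3 vertices {2, 7, 8} are pairwise adjacent, and any tree decomposition puts a clique entirely inside one bag — forcing width ≥ 2. The upper and lower bounds meet at 2, so that is the treewidth.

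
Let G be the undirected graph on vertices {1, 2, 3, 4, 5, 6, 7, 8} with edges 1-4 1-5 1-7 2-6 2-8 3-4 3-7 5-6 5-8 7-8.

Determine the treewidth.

A width-2 tree decomposition is:
Bags: B1 = {2, 5, 6}  B2 = {2, 5, 8}  B3 = {1, 5, 8}  B4 = {1, 7, 8}  B5 = {1, 4, 7}  B6 = {3, 4, 7}
Tree: B1–B2, B2–B3, B3–B4, B4–B5, B5–B6
The largest bag has 3 vertices, giving width 2; this decomposition certifies tw(G) ≤ 2. Since 6–2–8–5–6 is a cycle in G, G is not acyclic. Forests are exactly the graphs of treewidth ≤ 1, so tw(G) ≥ 2. The upper and lower bounds meet at 2, so that is the treewidth.

2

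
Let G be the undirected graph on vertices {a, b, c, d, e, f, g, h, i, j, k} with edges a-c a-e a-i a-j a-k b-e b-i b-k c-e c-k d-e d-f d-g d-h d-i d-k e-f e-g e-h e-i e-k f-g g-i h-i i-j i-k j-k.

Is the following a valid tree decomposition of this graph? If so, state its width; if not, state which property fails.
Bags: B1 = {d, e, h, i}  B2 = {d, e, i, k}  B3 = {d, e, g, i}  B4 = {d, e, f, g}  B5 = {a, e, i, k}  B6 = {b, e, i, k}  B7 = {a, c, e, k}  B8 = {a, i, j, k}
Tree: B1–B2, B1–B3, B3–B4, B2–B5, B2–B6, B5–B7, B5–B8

Yes; width 3.

Vertex coverage: the bags together contain {a, b, c, d, e, f, g, h, i, j, k}, the full vertex set. Edge coverage: each edge of G has both endpoints in at least one bag. Running intersection: for every vertex, the bags containing it form a connected subtree. All three properties hold, so this is a valid tree decomposition of width max|bag| − 1 = 3, and hence tw(G) ≤ 3.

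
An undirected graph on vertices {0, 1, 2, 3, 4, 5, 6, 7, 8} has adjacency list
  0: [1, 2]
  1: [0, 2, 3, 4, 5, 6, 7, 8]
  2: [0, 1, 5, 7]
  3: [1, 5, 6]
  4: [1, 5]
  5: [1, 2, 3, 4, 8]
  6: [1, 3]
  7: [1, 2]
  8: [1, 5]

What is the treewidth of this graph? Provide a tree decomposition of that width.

Treewidth 2.
One such decomposition:
Bags: B1 = {1, 3, 5}  B2 = {1, 2, 5}  B3 = {1, 4, 5}  B4 = {1, 3, 6}  B5 = {1, 2, 7}  B6 = {1, 5, 8}  B7 = {0, 1, 2}
Tree: B1–B2, B1–B3, B1–B4, B2–B5, B3–B6, B5–B7

The largest bag has 3 vertices, giving width 2; this decomposition certifies tw(G) ≤ 2. Conversely, {0, 1, 2} is a clique of size 3, and the vertices of any clique must share a bag in every tree decomposition; so some bag has ≥ 3 vertices and tw(G) ≥ 2. Therefore the treewidth is 2.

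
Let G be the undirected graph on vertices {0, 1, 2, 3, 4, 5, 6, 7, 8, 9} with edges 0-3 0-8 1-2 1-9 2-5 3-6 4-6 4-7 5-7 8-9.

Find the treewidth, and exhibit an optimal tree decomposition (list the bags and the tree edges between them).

Treewidth 2.
Bags: B1 = {0, 3, 6}  B2 = {0, 6, 8}  B3 = {6, 8, 9}  B4 = {1, 6, 9}  B5 = {1, 2, 6}  B6 = {2, 5, 6}  B7 = {5, 6, 7}  B8 = {4, 6, 7}
Tree: B1–B2, B2–B3, B3–B4, B4–B5, B5–B6, B6–B7, B7–B8

Every bag has size at most 3, so the width is 3 − 1 = 2 and tw(G) ≤ 2. Since 6–3–0–8–9–1–2–5–7–4–6 is a cycle in G, G is not acyclic. Forests are exactly the graphs of treewidth ≤ 1, so tw(G) ≥ 2. Combining the bounds, tw(G) = 2.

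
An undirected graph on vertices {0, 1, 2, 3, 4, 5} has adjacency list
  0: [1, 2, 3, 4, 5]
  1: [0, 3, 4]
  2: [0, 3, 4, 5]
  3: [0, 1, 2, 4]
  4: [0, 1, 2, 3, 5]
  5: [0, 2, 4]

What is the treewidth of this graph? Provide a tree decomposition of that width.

Each bag holds 4 vertices, so the decomposition has width 3, which upper-bounds the treewidth. On the other hand G contains the 4-clique {0, 1, 3, 4}. A clique must lie in a single bag of any decomposition, so no decomposition can have width below 3. The upper and lower bounds meet at 3, so that is the treewidth.

Treewidth 3.
Bags: B1 = {0, 2, 3, 4}  B2 = {0, 2, 4, 5}  B3 = {0, 1, 3, 4}
Tree: B1–B2, B1–B3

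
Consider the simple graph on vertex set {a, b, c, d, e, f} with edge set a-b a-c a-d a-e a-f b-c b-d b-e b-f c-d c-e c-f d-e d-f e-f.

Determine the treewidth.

5

A width-5 tree decomposition is:
Bags: B1 = {a, b, c, d, e, f}
Tree: (single bag)
With just one bag of size 6, the width is 6 − 1 = 5, so tw(G) ≤ 5. Conversely, {a, b, c, d, e, f} is a clique of size 6, and the vertices of any clique must share a bag in every tree decomposition; so some bag has ≥ 6 vertices and tw(G) ≥ 5. Combining the bounds, tw(G) = 5.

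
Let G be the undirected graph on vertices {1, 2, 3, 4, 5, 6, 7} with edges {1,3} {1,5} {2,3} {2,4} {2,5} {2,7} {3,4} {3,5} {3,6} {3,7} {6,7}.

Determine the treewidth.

2

A width-2 tree decomposition is:
Bags: B1 = {2, 3, 4}  B2 = {2, 3, 5}  B3 = {2, 3, 7}  B4 = {1, 3, 5}  B5 = {3, 6, 7}
Tree: B1–B2, B2–B3, B2–B4, B3–B5
Each bag holds 3 vertices, so the decomposition has width 2, which upper-bounds the treewidth. Conversely, {1, 3, 5} is a clique of size 3, and the vertices of any clique must share a bag in every tree decomposition; so some bag has ≥ 3 vertices and tw(G) ≥ 2. Combining the bounds, tw(G) = 2.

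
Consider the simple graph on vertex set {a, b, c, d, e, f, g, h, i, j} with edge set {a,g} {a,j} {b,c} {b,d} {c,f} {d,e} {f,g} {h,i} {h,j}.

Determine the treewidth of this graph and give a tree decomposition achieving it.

Each bag holds 2 vertices, so the decomposition has width 1, which upper-bounds the treewidth. G has an edge, so its treewidth is at least 1. Combining the bounds, tw(G) = 1.

Treewidth 1.
One optimal decomposition is:
Bags: B1 = {h, i}  B2 = {h, j}  B3 = {a, j}  B4 = {a, g}  B5 = {f, g}  B6 = {c, f}  B7 = {b, c}  B8 = {b, d}  B9 = {d, e}
Tree: B1–B2, B2–B3, B3–B4, B4–B5, B5–B6, B6–B7, B7–B8, B8–B9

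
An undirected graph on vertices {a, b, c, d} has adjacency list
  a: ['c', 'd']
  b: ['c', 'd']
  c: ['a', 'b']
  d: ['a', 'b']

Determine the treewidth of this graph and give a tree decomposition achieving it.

Treewidth 2.
One such decomposition:
Bags: B1 = {a, b, c}  B2 = {a, b, d}
Tree: B1–B2

The largest bag has 3 vertices, giving width 2; this decomposition certifies tw(G) ≤ 2. Since a–c–b–d–a is a cycle in G, G is not acyclic. Forests are exactly the graphs of treewidth ≤ 1, so tw(G) ≥ 2. Hence tw(G) = 2 exactly.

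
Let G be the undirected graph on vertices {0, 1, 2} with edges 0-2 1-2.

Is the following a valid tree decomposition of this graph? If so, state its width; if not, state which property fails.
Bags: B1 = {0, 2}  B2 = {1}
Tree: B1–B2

A tree decomposition must satisfy three properties: every vertex lies in some bag; for every edge, both endpoints lie together in some bag; and for every vertex, the bags containing it form a connected subtree. Here edge (2,1) lies in no bag, so the decomposition is invalid.

No — edge (2,1) lies in no bag.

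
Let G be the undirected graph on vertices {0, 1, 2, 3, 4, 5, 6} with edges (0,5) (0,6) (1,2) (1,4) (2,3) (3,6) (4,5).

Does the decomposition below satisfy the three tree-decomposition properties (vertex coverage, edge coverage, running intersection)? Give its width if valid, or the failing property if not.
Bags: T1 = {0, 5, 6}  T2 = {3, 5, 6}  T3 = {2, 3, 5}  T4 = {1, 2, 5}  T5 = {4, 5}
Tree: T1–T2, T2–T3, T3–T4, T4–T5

A tree decomposition must satisfy three properties: every vertex lies in some bag; for every edge, both endpoints lie together in some bag; and for every vertex, the bags containing it form a connected subtree. Here edge (1,4) lies in no bag, so the decomposition is invalid.

No — edge (1,4) lies in no bag.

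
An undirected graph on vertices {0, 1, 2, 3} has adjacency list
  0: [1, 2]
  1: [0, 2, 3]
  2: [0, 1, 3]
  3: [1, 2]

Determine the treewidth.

A width-2 tree decomposition is:
Bags: B1 = {1, 2, 3}  B2 = {0, 1, 2}
Tree: B1–B2
Every bag has size at most 3, so the width is 3 − 1 = 2 and tw(G) ≤ 2. On the other hand G contains the 3-clique {0, 1, 2}. A clique must lie in a single bag of any decomposition, so no decomposition can have width below 2. Therefore the treewidth is 2.

2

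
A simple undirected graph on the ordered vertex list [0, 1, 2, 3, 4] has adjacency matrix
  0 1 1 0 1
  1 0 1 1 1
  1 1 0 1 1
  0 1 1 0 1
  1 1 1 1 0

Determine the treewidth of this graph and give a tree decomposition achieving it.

Treewidth 3.
Bags: B1 = {0, 1, 2, 4}  B2 = {1, 2, 3, 4}
Tree: B1–B2

The largest bag has 4 vertices, giving width 3; this decomposition certifies tw(G) ≤ 3. Conversely, {0, 1, 2, 4} is a clique of size 4, and the vertices of any clique must share a bag in every tree decomposition; so some bag has ≥ 4 vertices and tw(G) ≥ 3. Hence tw(G) = 3 exactly.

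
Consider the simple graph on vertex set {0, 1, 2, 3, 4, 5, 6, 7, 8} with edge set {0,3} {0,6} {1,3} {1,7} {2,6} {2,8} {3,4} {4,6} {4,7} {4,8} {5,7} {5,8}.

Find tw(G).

3

A width-3 tree decomposition is:
Bags: B1 = {0, 2, 6, 8}  B2 = {0, 4, 6, 8}  B3 = {0, 3, 4, 8}  B4 = {3, 4, 5, 8}  B5 = {3, 4, 5, 7}  B6 = {1, 3, 5, 7}
Tree: B1–B2, B2–B3, B3–B4, B4–B5, B5–B6
Every bag has size at most 4, so the width is 4 − 1 = 3 and tw(G) ≤ 3. For the lower bound: the 4 vertex sets {0,2,6}, {8}, {4}, {1,3,5,7} are disjoint, each induces a connected subgraph, and every pair is joined by at least one edge of G. Contracting each set to a single vertex therefore yields K_{4} as a minor, and since treewidth is minor-monotone, tw(G) ≥ tw(K_{4}) = 3. Therefore the treewidth is 3.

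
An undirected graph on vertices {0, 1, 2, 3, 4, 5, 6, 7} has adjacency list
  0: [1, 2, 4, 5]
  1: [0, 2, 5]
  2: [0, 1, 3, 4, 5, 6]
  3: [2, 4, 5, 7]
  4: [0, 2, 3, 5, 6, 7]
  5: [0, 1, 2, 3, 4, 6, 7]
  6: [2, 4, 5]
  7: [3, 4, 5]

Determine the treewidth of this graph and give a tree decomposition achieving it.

Each bag holds 4 vertices, so the decomposition has width 3, which upper-bounds the treewidth. On the other hand G contains the 4-clique {0, 1, 2, 5}. A clique must lie in a single bag of any decomposition, so no decomposition can have width below 3. The upper and lower bounds meet at 3, so that is the treewidth.

Treewidth 3.
One optimal decomposition is:
Bags: B1 = {2, 3, 4, 5}  B2 = {2, 4, 5, 6}  B3 = {0, 2, 4, 5}  B4 = {3, 4, 5, 7}  B5 = {0, 1, 2, 5}
Tree: B1–B2, B2–B3, B1–B4, B3–B5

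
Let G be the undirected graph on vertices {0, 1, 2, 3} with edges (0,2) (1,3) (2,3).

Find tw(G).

A width-1 tree decomposition is:
Bags: B1 = {2, 3}  B2 = {0, 2}  B3 = {1, 3}
Tree: B1–B2, B1–B3
Every bag has size at most 2, so the width is 2 − 1 = 1 and tw(G) ≤ 1. Since G has at least one edge (e.g. 2–3), it is not an edgeless graph, so tw(G) ≥ 1. Combining the bounds, tw(G) = 1.

1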